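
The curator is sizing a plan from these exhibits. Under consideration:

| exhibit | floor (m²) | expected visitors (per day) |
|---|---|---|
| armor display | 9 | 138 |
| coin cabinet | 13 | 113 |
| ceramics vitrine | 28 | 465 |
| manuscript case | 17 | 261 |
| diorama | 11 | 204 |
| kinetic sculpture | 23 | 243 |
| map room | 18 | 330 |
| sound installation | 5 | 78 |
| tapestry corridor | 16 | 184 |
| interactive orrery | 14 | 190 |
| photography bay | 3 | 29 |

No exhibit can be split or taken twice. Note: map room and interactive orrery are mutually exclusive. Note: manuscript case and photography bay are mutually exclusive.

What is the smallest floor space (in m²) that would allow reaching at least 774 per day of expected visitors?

46

Need the lightest bundle worth ≥ 774.
Taking ceramics vitrine + map room gives 795 (≥ 774) for 46 m².
No combination under 46 m² hits 774.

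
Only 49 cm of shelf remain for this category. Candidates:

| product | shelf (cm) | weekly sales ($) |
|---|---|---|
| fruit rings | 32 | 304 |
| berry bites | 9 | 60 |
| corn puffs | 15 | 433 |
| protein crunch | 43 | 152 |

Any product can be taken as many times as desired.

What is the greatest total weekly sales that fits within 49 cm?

The ratio ordering already packs tightly: 3×corn puffs, 45 cm, 1299.
Every other selection either busts 49 cm or fails to beat 1299.

1299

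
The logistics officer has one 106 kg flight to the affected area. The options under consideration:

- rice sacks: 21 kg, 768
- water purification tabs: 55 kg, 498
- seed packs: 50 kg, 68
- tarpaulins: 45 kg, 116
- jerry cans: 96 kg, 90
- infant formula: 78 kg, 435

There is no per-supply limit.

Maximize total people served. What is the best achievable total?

5×rice sacks uses 105 of the 106 kg and totals 3840.

3840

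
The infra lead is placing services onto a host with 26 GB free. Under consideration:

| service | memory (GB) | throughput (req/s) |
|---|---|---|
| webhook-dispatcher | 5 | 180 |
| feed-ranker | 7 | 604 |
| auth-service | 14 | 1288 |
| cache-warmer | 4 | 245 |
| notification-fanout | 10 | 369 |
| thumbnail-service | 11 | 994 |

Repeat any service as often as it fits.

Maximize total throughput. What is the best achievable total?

Ranking by ratio (throughput/GB): auth-service 92.00, thumbnail-service 90.36, feed-ranker 86.29.
Auth-service + thumbnail-service uses 25 of the 26 GB and totals 2282.
The spare 1 GB is too small for any remaining service, and no exchange beats 2282.

2282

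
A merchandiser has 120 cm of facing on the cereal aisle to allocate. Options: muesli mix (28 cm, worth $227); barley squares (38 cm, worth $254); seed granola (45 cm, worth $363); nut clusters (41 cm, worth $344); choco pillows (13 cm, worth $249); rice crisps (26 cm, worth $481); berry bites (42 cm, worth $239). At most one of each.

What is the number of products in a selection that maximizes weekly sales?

The maximum weekly sales within 120 cm is 1328.
barley squares + nut clusters + choco pillows + rice crisps hits 1328 at 118 cm.
Every optimal selection uses 4 products.

4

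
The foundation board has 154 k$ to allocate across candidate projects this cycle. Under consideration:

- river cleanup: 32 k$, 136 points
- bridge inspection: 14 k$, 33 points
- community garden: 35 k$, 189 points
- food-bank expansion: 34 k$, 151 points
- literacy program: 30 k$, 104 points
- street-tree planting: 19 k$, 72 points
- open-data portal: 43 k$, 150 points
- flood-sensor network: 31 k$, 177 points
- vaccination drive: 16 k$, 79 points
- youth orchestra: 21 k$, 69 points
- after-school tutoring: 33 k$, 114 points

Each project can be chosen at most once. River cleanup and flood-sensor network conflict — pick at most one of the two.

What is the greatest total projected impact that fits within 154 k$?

Best packing: community garden + food-bank expansion + flood-sensor network + vaccination drive + after-school tutoring — 149 k$, 710 total.
The spare 5 k$ is too small for any remaining project, and no feasible exchange beats 710.

710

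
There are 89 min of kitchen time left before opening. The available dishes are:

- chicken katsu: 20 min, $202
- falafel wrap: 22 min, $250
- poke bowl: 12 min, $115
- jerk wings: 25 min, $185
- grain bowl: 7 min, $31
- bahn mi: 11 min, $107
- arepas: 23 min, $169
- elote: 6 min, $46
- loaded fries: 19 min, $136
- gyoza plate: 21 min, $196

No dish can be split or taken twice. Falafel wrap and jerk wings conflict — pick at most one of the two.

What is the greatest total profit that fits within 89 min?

870

Best packing: chicken katsu + falafel wrap + poke bowl + bahn mi + gyoza plate — 86 min, 870 total.
Nothing else feasible within 89 min beats 870.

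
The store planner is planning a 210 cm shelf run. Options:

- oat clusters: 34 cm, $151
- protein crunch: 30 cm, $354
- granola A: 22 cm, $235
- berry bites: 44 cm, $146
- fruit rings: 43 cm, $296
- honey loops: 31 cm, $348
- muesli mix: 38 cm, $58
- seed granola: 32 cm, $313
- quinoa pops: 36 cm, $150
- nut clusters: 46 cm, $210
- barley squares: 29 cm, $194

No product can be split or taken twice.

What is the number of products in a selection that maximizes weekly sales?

6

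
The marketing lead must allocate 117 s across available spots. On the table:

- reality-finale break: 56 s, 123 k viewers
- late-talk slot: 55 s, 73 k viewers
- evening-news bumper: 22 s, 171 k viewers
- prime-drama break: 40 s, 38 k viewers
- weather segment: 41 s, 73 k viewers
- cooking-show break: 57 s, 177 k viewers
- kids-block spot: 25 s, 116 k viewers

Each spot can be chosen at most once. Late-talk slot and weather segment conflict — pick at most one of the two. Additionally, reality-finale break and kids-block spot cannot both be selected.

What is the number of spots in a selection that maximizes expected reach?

Optimal total is 464.
For example evening-news bumper + cooking-show break + kids-block spot achieves it, using 104 s.
Every optimal selection uses 3 spots.

3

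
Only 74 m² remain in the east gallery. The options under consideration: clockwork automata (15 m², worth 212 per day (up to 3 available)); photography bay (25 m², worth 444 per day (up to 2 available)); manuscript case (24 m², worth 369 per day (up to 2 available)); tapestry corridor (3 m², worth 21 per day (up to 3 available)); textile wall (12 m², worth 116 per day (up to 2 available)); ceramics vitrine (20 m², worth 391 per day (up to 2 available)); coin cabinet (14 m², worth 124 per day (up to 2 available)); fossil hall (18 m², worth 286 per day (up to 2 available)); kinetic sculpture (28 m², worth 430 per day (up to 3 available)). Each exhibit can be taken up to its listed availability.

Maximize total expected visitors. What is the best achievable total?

1300

Greedy by ratio would take photography bay + 3×tapestry corridor + 2×ceramics vitrine: 74 m² used, total 1289.
The 26 m² tied up in 2×tapestry corridor and ceramics vitrine is better spent on photography bay — total rises to 1300 (73 m²).
No other feasible combination exceeds 1300.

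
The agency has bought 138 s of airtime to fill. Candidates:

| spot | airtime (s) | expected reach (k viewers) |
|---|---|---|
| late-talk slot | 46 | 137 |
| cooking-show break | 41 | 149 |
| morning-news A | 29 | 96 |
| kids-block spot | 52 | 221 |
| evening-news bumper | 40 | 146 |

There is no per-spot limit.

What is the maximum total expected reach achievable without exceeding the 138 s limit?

Ranking by ratio (expected reach/s): kids-block spot 4.25, evening-news bumper 3.65, cooking-show break 3.63, morning-news A 3.31.
Best packing: morning-news A + 2×kids-block spot — 133 s, 538 total.
Nothing else within 138 s beats 538.

538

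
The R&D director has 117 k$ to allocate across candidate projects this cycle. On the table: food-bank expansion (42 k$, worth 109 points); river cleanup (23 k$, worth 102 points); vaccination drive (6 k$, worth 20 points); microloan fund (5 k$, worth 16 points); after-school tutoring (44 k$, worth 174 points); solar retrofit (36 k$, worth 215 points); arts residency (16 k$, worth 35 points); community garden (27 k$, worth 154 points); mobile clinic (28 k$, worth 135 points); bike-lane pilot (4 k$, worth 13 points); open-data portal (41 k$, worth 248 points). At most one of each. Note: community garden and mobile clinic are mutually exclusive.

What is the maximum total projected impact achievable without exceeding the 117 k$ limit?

653

By projected impact per k$: open-data portal 6.05, solar retrofit 5.97, community garden 5.70 lead.
A density-first pass picks vaccination drive + solar retrofit + community garden + bike-lane pilot + open-data portal — 650 at 114 k$.
Replace bike-lane pilot with microloan fund: the trade gains 3 net, giving 653 at 115 k$.
The closest alternative, vaccination drive + solar retrofit + community garden + bike-lane pilot + open-data portal, reaches only 650.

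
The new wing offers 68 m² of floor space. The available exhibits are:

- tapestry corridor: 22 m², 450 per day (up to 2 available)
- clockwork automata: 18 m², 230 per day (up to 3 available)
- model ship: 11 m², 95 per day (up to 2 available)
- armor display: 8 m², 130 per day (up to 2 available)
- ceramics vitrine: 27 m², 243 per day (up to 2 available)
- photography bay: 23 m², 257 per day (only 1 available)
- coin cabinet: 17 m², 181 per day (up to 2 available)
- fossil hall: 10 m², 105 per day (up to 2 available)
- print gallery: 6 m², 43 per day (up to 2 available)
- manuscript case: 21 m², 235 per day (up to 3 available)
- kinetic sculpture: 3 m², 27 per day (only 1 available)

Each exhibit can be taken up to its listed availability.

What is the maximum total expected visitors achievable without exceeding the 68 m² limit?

Ranking by ratio (expected visitors/m²): tapestry corridor 20.45, armor display 16.25, clockwork automata 12.78, manuscript case 11.19.
A density-first pass picks 2×tapestry corridor + 2×armor display + kinetic sculpture — 1187 at 63 m².
The 3 m² tied up in kinetic sculpture is better spent on print gallery — total rises to 1203 (66 m²).
The spare 2 m² is too small for any remaining exhibit, and no exchange beats 1203.

1203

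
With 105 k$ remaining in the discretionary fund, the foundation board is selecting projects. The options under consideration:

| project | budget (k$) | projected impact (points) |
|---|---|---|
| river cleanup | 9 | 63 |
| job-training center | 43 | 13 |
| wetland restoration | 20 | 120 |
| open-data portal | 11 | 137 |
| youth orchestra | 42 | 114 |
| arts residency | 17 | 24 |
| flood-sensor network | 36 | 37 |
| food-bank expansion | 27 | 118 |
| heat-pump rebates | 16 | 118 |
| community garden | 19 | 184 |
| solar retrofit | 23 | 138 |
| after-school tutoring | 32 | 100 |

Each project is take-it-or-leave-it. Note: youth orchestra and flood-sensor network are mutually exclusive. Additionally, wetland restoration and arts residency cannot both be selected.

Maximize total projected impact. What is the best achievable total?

760

The ratio ordering already packs tightly: river cleanup + wetland restoration + open-data portal + heat-pump rebates + community garden + solar retrofit, 98 k$, 760.
That's the maximum — no feasible swap from here does better than 760.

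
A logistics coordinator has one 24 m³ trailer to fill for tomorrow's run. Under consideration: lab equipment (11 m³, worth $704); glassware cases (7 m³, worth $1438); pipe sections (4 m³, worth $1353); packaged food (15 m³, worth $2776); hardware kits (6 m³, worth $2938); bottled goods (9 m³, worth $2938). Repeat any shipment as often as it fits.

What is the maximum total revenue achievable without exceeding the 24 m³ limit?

11752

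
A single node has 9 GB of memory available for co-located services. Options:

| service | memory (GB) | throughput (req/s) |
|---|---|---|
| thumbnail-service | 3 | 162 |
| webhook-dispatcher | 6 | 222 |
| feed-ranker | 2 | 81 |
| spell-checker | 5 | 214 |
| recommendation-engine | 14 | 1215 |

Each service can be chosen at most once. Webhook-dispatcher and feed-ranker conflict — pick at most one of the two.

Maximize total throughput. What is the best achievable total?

384

A density-first pass picks thumbnail-service + spell-checker — 376 at 8 GB.
Dropping spell-checker frees 5 GB; slotting in webhook-dispatcher (6 GB) lifts the total to 384 at 9 GB.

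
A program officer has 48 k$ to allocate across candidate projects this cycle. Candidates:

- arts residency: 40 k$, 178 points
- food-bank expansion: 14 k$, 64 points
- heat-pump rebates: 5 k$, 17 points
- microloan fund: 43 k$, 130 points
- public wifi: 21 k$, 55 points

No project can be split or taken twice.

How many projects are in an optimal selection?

Optimal total is 195.
One optimal bundle: arts residency + heat-pump rebates (45 k$).
All optima have 2 projects.

2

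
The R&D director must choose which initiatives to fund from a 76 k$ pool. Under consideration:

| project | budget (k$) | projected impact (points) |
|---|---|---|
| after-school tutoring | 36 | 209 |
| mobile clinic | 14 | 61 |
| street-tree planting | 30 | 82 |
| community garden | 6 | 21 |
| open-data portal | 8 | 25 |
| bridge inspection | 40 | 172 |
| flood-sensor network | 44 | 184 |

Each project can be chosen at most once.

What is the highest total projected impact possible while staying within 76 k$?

Filling by ratio: after-school tutoring + mobile clinic + community garden + open-data portal for 316, with 12 k$ left unused.
Replace mobile clinic and community garden and open-data portal with bridge inspection: the trade gains 65 net, giving 381 at 76 k$.
An exhaustive check of the 128 subsets confirms 381.

381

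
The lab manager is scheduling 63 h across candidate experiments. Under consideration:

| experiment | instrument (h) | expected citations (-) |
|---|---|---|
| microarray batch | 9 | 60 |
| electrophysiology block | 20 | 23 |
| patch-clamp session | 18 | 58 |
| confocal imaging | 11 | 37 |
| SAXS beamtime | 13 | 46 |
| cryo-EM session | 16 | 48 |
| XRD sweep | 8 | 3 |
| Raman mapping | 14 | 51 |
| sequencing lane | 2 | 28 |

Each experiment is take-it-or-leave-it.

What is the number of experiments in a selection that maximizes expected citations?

Optimal total is 245.
For example microarray batch + patch-clamp session + cryo-EM session + Raman mapping + sequencing lane achieves it, using 59 h.
All optima have 5 experiments.

5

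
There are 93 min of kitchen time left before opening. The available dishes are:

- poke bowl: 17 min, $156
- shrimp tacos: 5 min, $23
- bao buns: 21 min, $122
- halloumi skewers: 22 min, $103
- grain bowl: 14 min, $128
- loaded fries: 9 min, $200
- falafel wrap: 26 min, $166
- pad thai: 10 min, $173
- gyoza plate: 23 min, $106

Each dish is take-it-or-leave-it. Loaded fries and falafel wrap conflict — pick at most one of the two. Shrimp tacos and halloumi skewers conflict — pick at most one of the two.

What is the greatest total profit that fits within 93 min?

Taking poke bowl + bao buns + halloumi skewers + grain bowl + loaded fries + pad thai: 93 min used, 882 in profit.

882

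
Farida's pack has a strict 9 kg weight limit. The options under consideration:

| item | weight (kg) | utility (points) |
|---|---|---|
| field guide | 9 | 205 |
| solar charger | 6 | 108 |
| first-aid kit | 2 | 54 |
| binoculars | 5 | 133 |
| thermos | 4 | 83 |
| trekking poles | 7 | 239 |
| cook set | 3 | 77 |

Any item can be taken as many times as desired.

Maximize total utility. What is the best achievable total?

Ranking by ratio (utility/kg): trekking poles 34.14, first-aid kit 27.00, binoculars 26.60.
Best packing: first-aid kit + trekking poles — 9 kg, 293 total.

293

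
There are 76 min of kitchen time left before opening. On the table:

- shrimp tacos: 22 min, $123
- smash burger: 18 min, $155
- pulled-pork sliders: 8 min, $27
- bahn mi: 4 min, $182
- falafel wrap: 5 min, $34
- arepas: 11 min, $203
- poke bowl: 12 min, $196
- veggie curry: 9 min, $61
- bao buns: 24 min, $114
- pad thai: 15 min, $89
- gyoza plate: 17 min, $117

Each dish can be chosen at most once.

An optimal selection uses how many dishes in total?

7

The maximum profit within 76 min is 948.
One optimal bundle: smash burger + bahn mi + falafel wrap + arepas + poke bowl + veggie curry + gyoza plate (76 min).
Every optimal selection uses 7 dishes.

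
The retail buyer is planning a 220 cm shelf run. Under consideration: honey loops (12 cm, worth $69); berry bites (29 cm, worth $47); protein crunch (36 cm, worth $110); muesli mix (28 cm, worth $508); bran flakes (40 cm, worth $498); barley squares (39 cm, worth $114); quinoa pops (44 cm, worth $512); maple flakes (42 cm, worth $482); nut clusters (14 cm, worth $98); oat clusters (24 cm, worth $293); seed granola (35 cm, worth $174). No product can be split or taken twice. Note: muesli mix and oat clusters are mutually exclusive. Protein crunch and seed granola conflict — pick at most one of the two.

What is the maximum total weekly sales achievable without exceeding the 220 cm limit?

Honey loops + muesli mix + bran flakes + quinoa pops + maple flakes + nut clusters + seed granola uses 215 of the 220 cm and totals 2341.

2341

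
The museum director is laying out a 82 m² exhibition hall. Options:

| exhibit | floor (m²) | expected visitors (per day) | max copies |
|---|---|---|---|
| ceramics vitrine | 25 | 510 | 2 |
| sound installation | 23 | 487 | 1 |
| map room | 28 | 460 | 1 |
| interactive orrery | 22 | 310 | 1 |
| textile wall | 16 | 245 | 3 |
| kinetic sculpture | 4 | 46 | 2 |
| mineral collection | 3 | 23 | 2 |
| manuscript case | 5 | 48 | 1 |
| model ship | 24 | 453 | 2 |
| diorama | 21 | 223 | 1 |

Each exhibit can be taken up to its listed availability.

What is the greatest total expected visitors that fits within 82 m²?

1601

By expected visitors per m²: sound installation 21.17, ceramics vitrine 20.40, model ship 18.88 lead.
Taking the top-ratio exhibits first gives 2×ceramics vitrine + sound installation + 2×kinetic sculpture for 1599 (81 m²).
Dropping kinetic sculpture frees 4 m²; slotting in manuscript case (5 m²) lifts the total to 1601 at 82 m².
That's the maximum — no swap from here does better than 1601.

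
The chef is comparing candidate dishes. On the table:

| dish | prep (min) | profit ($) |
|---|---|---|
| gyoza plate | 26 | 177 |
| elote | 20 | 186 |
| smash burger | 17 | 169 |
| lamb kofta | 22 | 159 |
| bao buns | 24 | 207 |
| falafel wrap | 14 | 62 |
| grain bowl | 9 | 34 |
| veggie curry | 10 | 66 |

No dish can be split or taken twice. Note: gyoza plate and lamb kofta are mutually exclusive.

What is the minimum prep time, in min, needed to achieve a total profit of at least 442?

51

Need the lightest bundle worth ≥ 442.
smash burger + bao buns + veggie curry reaches 442 using 51 min.
Below 51 min the best achievable stays under 442.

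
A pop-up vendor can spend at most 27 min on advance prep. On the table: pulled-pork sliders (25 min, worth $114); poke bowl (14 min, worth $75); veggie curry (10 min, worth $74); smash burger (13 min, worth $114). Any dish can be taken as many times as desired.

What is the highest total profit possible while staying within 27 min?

228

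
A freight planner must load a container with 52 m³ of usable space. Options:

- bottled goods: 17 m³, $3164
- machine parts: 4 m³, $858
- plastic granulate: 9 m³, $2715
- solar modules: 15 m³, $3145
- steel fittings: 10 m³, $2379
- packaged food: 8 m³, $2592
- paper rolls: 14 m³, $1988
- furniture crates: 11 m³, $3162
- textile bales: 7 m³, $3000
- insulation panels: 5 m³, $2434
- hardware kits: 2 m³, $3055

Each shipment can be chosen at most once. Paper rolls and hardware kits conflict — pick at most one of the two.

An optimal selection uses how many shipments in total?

The maximum revenue within 52 m³ is 19337.
plastic granulate + steel fittings + packaged food + furniture crates + textile bales + insulation panels + hardware kits hits 19337 at 52 m³.
Any selection reaching 19337 contains exactly 7 shipments.

7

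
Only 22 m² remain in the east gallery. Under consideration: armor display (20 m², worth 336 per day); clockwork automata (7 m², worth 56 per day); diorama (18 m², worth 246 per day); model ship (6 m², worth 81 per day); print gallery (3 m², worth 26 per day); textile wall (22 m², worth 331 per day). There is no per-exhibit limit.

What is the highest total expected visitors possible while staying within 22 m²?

336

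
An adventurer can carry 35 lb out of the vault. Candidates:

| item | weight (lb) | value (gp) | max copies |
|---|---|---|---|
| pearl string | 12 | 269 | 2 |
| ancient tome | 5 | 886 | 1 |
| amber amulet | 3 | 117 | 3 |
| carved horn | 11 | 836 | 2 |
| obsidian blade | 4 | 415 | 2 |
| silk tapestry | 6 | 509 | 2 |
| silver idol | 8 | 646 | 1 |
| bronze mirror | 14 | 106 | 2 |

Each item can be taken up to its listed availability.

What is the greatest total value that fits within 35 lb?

Density check — ancient tome 177.20, obsidian blade 103.75, silk tapestry 84.83 are the best per lb.
The ratio heuristic lands on ancient tome + 2×obsidian blade + 2×silk tapestry + silver idol (3380) but leaves 2 lb idle.
The 20 lb tied up in 2×silk tapestry and silver idol is better spent on 2×carved horn — total rises to 3388 (35 lb).
Nothing else within 35 lb beats 3388.

3388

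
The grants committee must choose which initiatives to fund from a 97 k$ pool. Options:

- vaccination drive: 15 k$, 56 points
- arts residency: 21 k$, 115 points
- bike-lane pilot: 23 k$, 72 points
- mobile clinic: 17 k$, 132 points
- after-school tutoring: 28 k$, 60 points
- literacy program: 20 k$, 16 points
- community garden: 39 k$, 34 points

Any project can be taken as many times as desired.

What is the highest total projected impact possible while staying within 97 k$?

5×mobile clinic uses 85 of the 97 k$ and totals 660.

660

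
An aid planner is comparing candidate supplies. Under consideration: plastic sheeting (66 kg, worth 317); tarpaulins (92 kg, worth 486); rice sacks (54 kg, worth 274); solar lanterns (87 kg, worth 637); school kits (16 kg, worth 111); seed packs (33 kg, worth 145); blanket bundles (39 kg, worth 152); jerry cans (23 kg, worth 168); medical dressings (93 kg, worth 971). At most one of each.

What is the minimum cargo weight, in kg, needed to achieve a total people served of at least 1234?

132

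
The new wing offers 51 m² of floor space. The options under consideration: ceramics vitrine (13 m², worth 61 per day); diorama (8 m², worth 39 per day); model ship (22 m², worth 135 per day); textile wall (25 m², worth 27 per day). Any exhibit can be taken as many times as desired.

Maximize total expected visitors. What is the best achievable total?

Ranking by ratio (expected visitors/m²): model ship 6.14, diorama 4.88, ceramics vitrine 4.69, textile wall 1.08.
A density-first pass picks 2×model ship — 270 at 44 m².
Replace model ship with ceramics vitrine + 2×diorama: the trade gains 4 net, giving 274 at 51 m².

274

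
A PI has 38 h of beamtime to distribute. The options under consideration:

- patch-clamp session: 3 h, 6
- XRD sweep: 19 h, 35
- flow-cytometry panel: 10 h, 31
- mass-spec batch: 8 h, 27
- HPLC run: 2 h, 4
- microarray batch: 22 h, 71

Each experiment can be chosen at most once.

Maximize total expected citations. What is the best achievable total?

112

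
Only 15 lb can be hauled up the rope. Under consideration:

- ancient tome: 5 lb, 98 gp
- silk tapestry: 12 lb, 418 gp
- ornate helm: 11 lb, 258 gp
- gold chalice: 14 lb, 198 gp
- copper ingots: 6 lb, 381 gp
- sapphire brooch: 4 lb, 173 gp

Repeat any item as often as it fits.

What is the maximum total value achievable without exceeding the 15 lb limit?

By value per lb: copper ingots 63.50, sapphire brooch 43.25, silk tapestry 34.83, ornate helm 23.45 lead.
Taking 2×copper ingots: 12 lb used, 762 in value.

762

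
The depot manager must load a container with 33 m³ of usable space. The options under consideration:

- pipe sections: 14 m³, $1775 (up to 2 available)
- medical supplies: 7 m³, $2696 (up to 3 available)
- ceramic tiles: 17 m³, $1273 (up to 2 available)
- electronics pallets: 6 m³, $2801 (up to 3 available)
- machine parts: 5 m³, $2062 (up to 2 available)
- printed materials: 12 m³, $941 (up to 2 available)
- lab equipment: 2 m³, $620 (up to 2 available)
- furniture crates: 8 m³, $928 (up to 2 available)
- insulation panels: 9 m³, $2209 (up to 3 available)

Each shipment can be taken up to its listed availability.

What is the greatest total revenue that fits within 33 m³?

13795

By revenue per m³: electronics pallets 466.83, machine parts 412.40, medical supplies 385.14, lab equipment 310.00 lead.
The ratio heuristic lands on 3×electronics pallets + 2×machine parts + 2×lab equipment (13767) but leaves 1 m³ idle.
Replace 2×machine parts and 2×lab equipment with 2×medical supplies: the trade gains 28 net, giving 13795 at 32 m³.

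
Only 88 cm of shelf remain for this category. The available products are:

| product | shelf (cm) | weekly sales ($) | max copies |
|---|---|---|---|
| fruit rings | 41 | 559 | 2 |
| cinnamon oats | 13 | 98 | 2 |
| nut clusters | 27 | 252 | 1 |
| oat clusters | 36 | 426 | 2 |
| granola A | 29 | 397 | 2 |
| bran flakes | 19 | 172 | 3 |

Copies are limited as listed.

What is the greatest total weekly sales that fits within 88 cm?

1118

Filling by ratio: nut clusters + 2×granola A for 1046, with 3 cm left unused.
The 85 cm tied up in nut clusters and 2×granola A is better spent on 2×fruit rings — total rises to 1118 (82 cm).
Every other selection either busts 88 cm or exceeds an availability limit or fails to beat 1118.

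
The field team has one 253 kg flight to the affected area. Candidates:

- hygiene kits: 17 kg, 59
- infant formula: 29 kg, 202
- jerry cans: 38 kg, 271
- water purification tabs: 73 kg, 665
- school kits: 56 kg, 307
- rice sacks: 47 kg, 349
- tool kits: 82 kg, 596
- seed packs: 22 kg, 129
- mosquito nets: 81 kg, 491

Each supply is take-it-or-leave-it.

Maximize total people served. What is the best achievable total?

1941

The ratio heuristic lands on jerry cans + water purification tabs + rice sacks + tool kits (1881) but leaves 13 kg idle.
The 38 kg tied up in jerry cans is better spent on infant formula + seed packs — total rises to 1941 (253 kg).
The closest alternative, jerry cans + water purification tabs + rice sacks + tool kits, reaches only 1881.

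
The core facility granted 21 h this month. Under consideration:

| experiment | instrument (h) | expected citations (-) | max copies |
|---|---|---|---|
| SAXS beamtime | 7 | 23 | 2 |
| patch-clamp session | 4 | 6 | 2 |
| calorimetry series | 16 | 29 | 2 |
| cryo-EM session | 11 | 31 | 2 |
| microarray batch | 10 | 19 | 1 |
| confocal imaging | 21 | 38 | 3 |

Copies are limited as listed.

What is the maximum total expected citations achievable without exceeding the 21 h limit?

54

The ratio heuristic lands on 2×SAXS beamtime + patch-clamp session (52) but leaves 3 h idle.
Dropping SAXS beamtime and patch-clamp session frees 11 h; slotting in cryo-EM session (11 h) lifts the total to 54 at 18 h.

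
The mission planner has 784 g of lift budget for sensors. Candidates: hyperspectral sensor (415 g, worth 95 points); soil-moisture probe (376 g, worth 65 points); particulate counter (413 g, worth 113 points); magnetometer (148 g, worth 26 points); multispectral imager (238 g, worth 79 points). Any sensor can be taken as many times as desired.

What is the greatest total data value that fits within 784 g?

3×multispectral imager uses 714 of the 784 g and totals 237.
Nothing else within 784 g beats 237.

237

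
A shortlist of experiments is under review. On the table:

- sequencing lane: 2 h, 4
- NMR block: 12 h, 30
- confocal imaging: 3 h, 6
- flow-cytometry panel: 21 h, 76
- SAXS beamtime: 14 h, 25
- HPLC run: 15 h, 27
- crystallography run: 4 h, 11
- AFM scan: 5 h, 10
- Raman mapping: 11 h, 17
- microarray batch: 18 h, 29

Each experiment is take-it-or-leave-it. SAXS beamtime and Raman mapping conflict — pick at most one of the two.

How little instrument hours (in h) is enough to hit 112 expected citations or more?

36

Need the lightest bundle worth ≥ 112.
Taking NMR block + confocal imaging + flow-cytometry panel gives 112 (≥ 112) for 36 h.
No combination under 36 h hits 112.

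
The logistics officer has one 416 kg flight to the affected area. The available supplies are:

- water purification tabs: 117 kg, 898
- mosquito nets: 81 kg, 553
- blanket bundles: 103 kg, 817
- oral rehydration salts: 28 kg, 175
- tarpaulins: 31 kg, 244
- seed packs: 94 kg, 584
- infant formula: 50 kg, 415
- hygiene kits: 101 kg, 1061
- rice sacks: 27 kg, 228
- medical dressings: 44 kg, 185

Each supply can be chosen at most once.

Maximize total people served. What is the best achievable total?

3435

A density-first pass picks mosquito nets + blanket bundles + tarpaulins + infant formula + hygiene kits + rice sacks — 3318 at 393 kg.
Replace mosquito nets and rice sacks with water purification tabs: the trade gains 117 net, giving 3435 at 402 kg.
The closest alternative, water purification tabs + blanket bundles + oral rehydration salts + tarpaulins + hygiene kits + rice sacks, reaches only 3423.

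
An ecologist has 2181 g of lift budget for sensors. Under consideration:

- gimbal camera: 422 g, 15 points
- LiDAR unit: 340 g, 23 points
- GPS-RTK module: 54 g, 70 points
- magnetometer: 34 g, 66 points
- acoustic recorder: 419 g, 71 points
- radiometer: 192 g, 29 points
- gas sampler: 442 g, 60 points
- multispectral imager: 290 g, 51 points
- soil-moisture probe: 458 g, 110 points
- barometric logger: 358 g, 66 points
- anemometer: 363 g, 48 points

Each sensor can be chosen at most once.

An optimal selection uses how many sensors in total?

The maximum data value within 2181 g is 511.
For example GPS-RTK module + magnetometer + acoustic recorder + radiometer + multispectral imager + soil-moisture probe + barometric logger + anemometer achieves it, using 2168 g.
All optima have 8 sensors.

8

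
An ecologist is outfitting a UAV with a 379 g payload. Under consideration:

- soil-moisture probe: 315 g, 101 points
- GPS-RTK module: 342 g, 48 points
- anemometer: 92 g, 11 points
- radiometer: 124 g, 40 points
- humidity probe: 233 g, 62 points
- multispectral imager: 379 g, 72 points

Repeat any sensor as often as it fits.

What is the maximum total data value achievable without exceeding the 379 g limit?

120

3×radiometer uses 372 of the 379 g and totals 120.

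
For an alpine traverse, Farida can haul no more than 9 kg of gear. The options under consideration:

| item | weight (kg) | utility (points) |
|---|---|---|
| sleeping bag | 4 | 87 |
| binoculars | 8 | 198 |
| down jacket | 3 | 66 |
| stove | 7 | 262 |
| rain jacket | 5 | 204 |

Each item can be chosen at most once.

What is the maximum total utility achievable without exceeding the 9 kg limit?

291

Density check — rain jacket 40.80, stove 37.43, binoculars 24.75 are the best per kg.
A density-first pass picks down jacket + rain jacket — 270 at 8 kg.
Dropping down jacket frees 3 kg; slotting in sleeping bag (4 kg) lifts the total to 291 at 9 kg.
That's the maximum — no swap from here does better than 291.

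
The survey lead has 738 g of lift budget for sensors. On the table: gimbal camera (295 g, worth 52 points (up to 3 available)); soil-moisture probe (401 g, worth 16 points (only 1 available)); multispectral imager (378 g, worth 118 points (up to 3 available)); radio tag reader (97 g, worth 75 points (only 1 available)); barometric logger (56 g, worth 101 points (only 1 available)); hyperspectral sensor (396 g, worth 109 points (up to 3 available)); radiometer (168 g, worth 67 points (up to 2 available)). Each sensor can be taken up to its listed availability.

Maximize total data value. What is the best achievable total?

Ranking by ratio (data value/g): barometric logger 1.80, radio tag reader 0.77, radiometer 0.40, multispectral imager 0.31.
A density-first pass picks radio tag reader + barometric logger + 2×radiometer — 310 at 489 g.
Replace radiometer with multispectral imager: the trade gains 51 net, giving 361 at 699 g.

361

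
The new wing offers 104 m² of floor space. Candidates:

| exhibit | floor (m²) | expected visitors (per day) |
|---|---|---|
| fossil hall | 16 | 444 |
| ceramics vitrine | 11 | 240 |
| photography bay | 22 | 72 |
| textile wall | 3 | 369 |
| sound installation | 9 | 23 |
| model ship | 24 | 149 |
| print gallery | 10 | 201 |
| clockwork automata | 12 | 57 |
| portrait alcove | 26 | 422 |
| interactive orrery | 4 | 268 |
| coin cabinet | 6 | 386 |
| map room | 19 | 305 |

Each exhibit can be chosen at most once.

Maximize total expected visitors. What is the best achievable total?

The ratio ordering already packs tightly: fossil hall + ceramics vitrine + textile wall + sound installation + print gallery + portrait alcove + interactive orrery + coin cabinet + map room, 104 m², 2658.
The closest alternative, fossil hall + ceramics vitrine + textile wall + print gallery + portrait alcove + interactive orrery + coin cabinet + map room, reaches only 2635.

2658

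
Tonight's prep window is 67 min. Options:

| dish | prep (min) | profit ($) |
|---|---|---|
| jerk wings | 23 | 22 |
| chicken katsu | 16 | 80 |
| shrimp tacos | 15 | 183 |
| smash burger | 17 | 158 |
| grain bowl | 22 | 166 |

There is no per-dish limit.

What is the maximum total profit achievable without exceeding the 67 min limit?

732

4×shrimp tacos uses 60 of the 67 min and totals 732.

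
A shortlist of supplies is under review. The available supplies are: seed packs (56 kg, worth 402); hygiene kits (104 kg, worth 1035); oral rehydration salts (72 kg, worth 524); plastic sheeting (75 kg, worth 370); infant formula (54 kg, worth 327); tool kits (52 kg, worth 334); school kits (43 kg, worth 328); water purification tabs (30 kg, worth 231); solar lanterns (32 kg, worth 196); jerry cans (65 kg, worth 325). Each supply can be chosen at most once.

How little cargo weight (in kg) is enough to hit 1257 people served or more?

Look for the lowest-cargo combination reaching 1257.
hygiene kits + water purification tabs reaches 1266 using 134 kg.
No combination under 134 kg hits 1257.

134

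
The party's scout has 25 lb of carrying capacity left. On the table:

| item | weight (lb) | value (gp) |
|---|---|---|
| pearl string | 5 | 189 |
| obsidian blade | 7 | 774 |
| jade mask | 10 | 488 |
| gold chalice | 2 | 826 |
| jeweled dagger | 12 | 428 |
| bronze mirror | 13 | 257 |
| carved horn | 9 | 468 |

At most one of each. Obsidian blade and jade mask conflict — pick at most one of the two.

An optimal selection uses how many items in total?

4

Best achievable value is 2257.
pearl string + obsidian blade + gold chalice + carved horn hits 2257 at 23 lb.
Every optimal selection uses 4 items.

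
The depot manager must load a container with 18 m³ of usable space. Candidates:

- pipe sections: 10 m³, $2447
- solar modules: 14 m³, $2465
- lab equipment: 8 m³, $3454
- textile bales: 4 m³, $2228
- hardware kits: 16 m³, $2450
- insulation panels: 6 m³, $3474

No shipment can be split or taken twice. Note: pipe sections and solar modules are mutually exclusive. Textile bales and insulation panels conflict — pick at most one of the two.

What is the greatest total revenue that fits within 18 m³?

6928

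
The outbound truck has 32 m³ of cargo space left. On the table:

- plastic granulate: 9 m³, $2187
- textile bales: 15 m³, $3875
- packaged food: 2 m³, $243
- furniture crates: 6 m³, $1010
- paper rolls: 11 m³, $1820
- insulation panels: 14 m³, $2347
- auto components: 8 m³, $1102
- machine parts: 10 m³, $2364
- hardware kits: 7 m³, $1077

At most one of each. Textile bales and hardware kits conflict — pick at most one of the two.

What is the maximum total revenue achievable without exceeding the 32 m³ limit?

7315

Taking plastic granulate + textile bales + packaged food + furniture crates: 32 m³ used, 7315 in revenue.
Next best is textile bales + furniture crates + machine parts at 7249 (31 m³) — short by 66.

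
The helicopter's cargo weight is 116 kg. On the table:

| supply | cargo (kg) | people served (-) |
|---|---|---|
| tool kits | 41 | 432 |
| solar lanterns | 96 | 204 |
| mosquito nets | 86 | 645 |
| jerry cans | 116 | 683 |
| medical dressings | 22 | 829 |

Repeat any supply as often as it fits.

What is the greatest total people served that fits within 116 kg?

4145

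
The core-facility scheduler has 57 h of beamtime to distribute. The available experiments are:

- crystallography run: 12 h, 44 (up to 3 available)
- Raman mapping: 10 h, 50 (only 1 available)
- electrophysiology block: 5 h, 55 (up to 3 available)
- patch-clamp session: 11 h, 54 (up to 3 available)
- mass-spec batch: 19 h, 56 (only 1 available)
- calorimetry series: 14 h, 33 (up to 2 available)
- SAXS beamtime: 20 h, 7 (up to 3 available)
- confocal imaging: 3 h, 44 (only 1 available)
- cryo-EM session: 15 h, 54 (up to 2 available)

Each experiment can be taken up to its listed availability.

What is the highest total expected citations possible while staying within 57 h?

371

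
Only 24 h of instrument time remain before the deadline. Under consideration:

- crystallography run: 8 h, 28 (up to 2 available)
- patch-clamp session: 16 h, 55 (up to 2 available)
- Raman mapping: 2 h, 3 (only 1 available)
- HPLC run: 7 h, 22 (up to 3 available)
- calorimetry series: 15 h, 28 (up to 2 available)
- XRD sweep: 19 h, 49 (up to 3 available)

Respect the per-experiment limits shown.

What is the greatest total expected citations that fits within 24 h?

By expected citations per h: crystallography run 3.50, patch-clamp session 3.44, HPLC run 3.14 lead.
Taking the top-ratio experiments first gives 2×crystallography run + HPLC run for 78 (23 h).
Dropping crystallography run and HPLC run frees 15 h; slotting in patch-clamp session (16 h) lifts the total to 83 at 24 h.
Nothing else within 24 h beats 83.

83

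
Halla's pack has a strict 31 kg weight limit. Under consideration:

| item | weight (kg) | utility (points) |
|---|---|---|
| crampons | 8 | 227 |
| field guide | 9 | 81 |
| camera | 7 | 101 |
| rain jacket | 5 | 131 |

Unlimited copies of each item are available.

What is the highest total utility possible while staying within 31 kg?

Filling by ratio: 3×crampons + rain jacket for 812, with 2 kg left unused.
Replace crampons with 2×rain jacket: the trade gains 35 net, giving 847 at 31 kg.

847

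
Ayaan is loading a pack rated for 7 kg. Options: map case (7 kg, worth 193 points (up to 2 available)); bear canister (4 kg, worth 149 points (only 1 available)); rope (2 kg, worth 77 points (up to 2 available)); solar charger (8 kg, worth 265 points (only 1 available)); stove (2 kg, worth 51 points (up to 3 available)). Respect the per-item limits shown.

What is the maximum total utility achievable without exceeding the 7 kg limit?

226

Greedy by ratio would take 2×rope + stove: 6 kg used, total 205.
Replace rope and stove with bear canister: the trade gains 21 net, giving 226 at 6 kg.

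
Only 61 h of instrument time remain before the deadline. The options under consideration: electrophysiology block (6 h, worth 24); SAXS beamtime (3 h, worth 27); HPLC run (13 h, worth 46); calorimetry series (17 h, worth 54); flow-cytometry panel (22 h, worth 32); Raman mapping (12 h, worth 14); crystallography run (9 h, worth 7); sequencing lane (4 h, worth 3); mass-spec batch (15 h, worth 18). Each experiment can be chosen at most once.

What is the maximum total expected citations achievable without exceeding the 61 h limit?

Density check — SAXS beamtime 9.00, electrophysiology block 4.00, HPLC run 3.54 are the best per h.
Best packing: electrophysiology block + SAXS beamtime + HPLC run + calorimetry series + flow-cytometry panel — 61 h, 183 total.
Next best is electrophysiology block + SAXS beamtime + HPLC run + calorimetry series + Raman mapping + crystallography run at 172 (60 h) — short by 11.

183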